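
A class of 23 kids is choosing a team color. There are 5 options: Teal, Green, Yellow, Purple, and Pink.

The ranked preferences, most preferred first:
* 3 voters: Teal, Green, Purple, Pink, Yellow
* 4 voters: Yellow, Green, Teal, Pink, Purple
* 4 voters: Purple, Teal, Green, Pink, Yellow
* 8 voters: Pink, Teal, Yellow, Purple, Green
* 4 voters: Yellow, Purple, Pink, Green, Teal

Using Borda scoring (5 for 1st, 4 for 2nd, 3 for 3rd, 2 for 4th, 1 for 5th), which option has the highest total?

Teal: 3×5 + 4×3 + 4×4 + 8×4 + 4×1 = 79
Green: 3×4 + 4×4 + 4×3 + 8×1 + 4×2 = 56
Yellow: 3×1 + 4×5 + 4×1 + 8×3 + 4×5 = 71
Purple: 3×3 + 4×1 + 4×5 + 8×2 + 4×4 = 65
Pink: 3×2 + 4×2 + 4×2 + 8×5 + 4×3 = 74

Teal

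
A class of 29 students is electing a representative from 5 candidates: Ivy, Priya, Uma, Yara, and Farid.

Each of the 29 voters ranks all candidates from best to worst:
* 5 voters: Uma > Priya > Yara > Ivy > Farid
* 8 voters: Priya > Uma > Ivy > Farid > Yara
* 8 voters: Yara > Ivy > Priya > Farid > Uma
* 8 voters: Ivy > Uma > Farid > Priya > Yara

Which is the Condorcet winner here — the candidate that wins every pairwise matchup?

Ivy vs Priya: 16–13
Ivy vs Uma: 16–13
Ivy vs Yara: 16–13
Ivy vs Farid: 29–0
Ivy beats every other candidate.

Ivy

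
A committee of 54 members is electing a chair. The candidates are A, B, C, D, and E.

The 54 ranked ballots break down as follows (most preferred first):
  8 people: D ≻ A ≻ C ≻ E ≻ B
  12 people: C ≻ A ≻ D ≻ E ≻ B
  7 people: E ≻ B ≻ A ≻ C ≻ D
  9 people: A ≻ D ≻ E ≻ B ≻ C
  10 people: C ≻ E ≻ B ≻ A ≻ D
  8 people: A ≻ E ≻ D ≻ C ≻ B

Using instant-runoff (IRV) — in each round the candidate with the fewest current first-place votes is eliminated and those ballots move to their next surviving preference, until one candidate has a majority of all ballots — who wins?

Round 1: A 17, B 0, C 22, D 8, E 7. B eliminated.
Round 2: A 17, C 22, D 8, E 7. E eliminated.
Round 3: A 24, C 22, D 8. D eliminated.
Round 4: A 32, C 22. A has a majority (≥28).

A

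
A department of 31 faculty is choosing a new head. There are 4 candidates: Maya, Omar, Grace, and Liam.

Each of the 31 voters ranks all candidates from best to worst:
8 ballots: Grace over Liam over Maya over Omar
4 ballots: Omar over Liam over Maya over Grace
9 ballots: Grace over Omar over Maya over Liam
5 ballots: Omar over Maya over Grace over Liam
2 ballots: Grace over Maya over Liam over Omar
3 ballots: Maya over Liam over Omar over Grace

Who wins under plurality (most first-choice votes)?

First-place votes: Maya 3, Omar 9, Grace 19, Liam 0.

Grace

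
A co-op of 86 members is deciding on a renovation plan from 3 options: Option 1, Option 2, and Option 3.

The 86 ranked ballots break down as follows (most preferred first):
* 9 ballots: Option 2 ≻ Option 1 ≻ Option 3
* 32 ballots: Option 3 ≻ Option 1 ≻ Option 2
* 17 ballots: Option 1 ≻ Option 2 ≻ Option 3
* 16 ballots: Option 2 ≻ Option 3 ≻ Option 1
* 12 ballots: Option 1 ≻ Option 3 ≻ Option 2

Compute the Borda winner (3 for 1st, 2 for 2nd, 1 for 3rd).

Option 1: 9×2 + 32×2 + 17×3 + 16×1 + 12×3 = 185
Option 2: 9×3 + 32×1 + 17×2 + 16×3 + 12×1 = 153
Option 3: 9×1 + 32×3 + 17×1 + 16×2 + 12×2 = 178

Option 1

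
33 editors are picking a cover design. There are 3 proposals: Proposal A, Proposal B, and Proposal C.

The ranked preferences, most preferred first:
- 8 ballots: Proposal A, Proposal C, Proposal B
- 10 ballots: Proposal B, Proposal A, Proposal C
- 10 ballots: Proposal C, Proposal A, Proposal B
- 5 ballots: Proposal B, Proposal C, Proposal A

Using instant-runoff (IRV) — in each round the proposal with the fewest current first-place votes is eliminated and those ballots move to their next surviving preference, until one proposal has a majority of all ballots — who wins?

Proposal C

Round 1: Proposal A 8, Proposal B 15, Proposal C 10. Proposal A eliminated.
Round 2: Proposal B 15, Proposal C 18. Proposal C has a majority (≥17).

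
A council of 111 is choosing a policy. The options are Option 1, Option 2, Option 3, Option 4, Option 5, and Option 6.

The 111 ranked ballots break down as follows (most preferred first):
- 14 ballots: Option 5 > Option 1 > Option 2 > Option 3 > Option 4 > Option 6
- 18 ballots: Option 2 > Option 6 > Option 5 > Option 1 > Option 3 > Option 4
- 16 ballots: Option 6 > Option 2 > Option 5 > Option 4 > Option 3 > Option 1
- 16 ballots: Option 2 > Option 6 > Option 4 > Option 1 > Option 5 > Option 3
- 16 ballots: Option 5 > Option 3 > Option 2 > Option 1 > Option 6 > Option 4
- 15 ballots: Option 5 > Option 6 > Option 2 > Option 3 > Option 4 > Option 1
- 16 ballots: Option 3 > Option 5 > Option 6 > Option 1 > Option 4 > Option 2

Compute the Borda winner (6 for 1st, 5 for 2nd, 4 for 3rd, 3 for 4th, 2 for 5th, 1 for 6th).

Option 5

Option 1: 14×5 + 18×3 + 16×1 + 16×3 + 16×3 + 15×1 + 16×3 = 299
Option 2: 14×4 + 18×6 + 16×5 + 16×6 + 16×4 + 15×4 + 16×1 = 480
Option 3: 14×3 + 18×2 + 16×2 + 16×1 + 16×5 + 15×3 + 16×6 = 347
Option 4: 14×2 + 18×1 + 16×3 + 16×4 + 16×1 + 15×2 + 16×2 = 236
Option 5: 14×6 + 18×4 + 16×4 + 16×2 + 16×6 + 15×6 + 16×5 = 518
Option 6: 14×1 + 18×5 + 16×6 + 16×5 + 16×2 + 15×5 + 16×4 = 451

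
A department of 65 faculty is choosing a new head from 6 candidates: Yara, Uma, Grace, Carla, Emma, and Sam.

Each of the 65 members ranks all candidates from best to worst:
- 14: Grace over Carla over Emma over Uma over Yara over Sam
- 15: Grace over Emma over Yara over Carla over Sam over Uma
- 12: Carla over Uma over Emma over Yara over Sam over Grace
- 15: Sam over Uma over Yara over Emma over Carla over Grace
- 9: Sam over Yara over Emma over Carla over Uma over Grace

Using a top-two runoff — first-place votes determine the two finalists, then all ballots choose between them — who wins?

Sam

Round 1 first-place votes: Yara 0, Uma 0, Grace 29, Carla 12, Emma 0, Sam 24. Grace and Sam advance.
Runoff: Grace is ranked above Sam on 29 ballots, Sam above Grace on 36.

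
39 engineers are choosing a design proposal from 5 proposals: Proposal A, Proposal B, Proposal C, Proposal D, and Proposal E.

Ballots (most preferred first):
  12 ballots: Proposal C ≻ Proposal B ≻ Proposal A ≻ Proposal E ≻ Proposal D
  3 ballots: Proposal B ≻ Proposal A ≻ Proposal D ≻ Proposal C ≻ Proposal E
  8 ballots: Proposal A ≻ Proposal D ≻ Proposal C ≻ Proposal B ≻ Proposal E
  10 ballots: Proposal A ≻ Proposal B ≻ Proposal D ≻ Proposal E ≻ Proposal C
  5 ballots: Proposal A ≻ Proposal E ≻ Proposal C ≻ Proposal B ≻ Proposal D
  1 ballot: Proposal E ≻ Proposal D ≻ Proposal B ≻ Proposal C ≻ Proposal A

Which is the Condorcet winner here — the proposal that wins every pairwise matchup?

Proposal A vs Proposal B: 23–16
Proposal A vs Proposal C: 26–13
Proposal A vs Proposal D: 38–1
Proposal A vs Proposal E: 38–1
Proposal A beats every other proposal.

Proposal A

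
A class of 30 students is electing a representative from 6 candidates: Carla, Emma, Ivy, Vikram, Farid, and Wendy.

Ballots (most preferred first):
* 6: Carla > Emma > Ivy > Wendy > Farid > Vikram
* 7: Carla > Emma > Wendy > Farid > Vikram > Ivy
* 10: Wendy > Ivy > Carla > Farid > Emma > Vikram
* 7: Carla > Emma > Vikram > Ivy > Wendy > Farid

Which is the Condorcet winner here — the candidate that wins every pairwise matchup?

Carla vs Emma: 30–0
Carla vs Ivy: 20–10
Carla vs Vikram: 30–0
Carla vs Farid: 30–0
Carla vs Wendy: 20–10
Carla beats every other candidate.

Carla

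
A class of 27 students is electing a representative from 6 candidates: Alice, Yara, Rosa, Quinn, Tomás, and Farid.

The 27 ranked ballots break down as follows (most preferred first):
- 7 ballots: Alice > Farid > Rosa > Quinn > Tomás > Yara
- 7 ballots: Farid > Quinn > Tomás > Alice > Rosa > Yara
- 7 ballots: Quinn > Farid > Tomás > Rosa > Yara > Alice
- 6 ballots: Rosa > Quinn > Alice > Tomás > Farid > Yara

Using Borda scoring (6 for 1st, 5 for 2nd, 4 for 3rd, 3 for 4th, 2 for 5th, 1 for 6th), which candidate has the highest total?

Alice: 7×6 + 7×3 + 7×1 + 6×4 = 94
Yara: 7×1 + 7×1 + 7×2 + 6×1 = 34
Rosa: 7×4 + 7×2 + 7×3 + 6×6 = 99
Quinn: 7×3 + 7×5 + 7×6 + 6×5 = 128
Tomás: 7×2 + 7×4 + 7×4 + 6×3 = 88
Farid: 7×5 + 7×6 + 7×5 + 6×2 = 124

Quinn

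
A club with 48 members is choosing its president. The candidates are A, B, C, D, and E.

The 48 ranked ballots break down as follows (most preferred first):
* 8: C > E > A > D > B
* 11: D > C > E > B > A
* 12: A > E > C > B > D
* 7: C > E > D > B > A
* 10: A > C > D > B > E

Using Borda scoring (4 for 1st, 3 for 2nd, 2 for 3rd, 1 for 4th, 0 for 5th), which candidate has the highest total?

C

A: 8×2 + 11×0 + 12×4 + 7×0 + 10×4 = 104
B: 8×0 + 11×1 + 12×1 + 7×1 + 10×1 = 40
C: 8×4 + 11×3 + 12×2 + 7×4 + 10×3 = 147
D: 8×1 + 11×4 + 12×0 + 7×2 + 10×2 = 86
E: 8×3 + 11×2 + 12×3 + 7×3 + 10×0 = 103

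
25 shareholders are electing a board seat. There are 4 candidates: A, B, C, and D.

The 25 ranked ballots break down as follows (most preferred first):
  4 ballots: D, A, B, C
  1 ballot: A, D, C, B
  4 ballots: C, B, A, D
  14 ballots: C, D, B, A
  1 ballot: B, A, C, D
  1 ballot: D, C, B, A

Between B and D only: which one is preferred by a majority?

B is ranked above D on 5 ballots; D above B on 20.

D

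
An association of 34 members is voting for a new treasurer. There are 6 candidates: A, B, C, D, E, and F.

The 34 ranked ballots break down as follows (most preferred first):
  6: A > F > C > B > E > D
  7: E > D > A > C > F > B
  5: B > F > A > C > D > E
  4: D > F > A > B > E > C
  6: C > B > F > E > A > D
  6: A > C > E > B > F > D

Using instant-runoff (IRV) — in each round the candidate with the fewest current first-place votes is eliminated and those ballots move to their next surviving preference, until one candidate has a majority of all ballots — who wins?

A

Round 1: A 12, B 5, C 6, D 4, E 7, F 0. F eliminated.
Round 2: A 12, B 5, C 6, D 4, E 7. D eliminated.
Round 3: A 16, B 5, C 6, E 7. B eliminated.
Round 4: A 21, C 6, E 7. A has a majority (≥18).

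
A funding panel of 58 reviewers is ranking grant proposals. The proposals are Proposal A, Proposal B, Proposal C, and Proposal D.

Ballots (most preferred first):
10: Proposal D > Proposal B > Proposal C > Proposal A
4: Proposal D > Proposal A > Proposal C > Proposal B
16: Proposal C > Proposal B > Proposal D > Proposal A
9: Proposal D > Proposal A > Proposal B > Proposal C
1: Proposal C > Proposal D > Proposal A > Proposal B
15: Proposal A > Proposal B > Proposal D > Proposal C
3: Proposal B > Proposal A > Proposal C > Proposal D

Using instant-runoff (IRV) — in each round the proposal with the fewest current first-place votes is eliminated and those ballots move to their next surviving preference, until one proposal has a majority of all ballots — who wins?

Round 1: Proposal A 15, Proposal B 3, Proposal C 17, Proposal D 23. Proposal B eliminated.
Round 2: Proposal A 18, Proposal C 17, Proposal D 23. Proposal C eliminated.
Round 3: Proposal A 18, Proposal D 40. Proposal D has a majority (≥30).

Proposal D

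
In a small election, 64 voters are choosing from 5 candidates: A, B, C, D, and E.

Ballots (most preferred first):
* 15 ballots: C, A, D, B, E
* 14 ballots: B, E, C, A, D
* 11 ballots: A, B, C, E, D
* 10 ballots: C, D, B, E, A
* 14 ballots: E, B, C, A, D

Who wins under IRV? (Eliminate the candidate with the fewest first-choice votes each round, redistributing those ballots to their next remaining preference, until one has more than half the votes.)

Round 1: A 11, B 14, C 25, D 0, E 14. D eliminated.
Round 2: A 11, B 14, C 25, E 14. A eliminated.
Round 3: B 25, C 25, E 14. E eliminated.
Round 4: B 39, C 25. B has a majority (≥33).

B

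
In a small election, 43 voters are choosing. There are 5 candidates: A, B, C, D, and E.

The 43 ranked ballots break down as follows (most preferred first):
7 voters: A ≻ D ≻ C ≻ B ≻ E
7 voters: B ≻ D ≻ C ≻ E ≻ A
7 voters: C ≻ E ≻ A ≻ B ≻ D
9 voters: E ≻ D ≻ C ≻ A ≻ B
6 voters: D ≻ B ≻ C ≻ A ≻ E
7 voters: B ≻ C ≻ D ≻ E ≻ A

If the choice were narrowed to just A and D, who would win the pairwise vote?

A is ranked above D on 14 ballots; D above A on 29.

D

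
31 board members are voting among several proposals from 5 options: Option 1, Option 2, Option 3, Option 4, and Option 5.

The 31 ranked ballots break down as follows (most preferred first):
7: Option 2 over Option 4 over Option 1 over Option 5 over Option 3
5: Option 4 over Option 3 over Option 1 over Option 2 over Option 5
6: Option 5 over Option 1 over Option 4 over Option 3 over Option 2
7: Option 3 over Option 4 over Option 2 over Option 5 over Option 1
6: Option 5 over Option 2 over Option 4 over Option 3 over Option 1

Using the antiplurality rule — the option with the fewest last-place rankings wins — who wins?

Option 4

Last-place votes: Option 1 13, Option 2 6, Option 3 7, Option 4 0, Option 5 5.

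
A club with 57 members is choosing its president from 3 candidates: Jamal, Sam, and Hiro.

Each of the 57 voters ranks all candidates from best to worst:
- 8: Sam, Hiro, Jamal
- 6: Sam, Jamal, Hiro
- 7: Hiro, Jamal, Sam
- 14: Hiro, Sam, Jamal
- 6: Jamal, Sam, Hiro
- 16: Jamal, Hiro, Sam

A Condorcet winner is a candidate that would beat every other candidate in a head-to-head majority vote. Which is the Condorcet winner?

Hiro

Hiro vs Jamal: 29–28
Hiro vs Sam: 37–20
Hiro beats every other candidate.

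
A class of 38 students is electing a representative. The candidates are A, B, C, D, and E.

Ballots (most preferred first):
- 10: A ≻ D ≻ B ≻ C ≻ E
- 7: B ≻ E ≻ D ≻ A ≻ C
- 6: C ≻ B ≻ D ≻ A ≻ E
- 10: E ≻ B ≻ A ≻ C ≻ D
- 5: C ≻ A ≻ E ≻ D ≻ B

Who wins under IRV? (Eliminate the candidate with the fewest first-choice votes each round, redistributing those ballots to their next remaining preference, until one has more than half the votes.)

Round 1: A 10, B 7, C 11, D 0, E 10. D eliminated.
Round 2: A 10, B 7, C 11, E 10. B eliminated.
Round 3: A 10, C 11, E 17. A eliminated.
Round 4: C 21, E 17. C has a majority (≥20).

C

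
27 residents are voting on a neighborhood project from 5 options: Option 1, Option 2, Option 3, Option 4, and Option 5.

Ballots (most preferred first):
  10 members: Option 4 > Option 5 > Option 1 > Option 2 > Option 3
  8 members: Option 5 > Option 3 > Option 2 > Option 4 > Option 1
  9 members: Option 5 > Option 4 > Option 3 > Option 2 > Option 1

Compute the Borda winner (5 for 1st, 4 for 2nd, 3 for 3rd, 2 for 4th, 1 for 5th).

Option 1: 10×3 + 8×1 + 9×1 = 47
Option 2: 10×2 + 8×3 + 9×2 = 62
Option 3: 10×1 + 8×4 + 9×3 = 69
Option 4: 10×5 + 8×2 + 9×4 = 102
Option 5: 10×4 + 8×5 + 9×5 = 125

Option 5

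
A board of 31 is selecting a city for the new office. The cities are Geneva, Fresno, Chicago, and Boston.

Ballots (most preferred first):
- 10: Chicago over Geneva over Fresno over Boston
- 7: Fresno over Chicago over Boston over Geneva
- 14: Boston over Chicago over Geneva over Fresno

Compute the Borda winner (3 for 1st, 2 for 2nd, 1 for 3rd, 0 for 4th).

Chicago

Geneva: 10×2 + 7×0 + 14×1 = 34
Fresno: 10×1 + 7×3 + 14×0 = 31
Chicago: 10×3 + 7×2 + 14×2 = 72
Boston: 10×0 + 7×1 + 14×3 = 49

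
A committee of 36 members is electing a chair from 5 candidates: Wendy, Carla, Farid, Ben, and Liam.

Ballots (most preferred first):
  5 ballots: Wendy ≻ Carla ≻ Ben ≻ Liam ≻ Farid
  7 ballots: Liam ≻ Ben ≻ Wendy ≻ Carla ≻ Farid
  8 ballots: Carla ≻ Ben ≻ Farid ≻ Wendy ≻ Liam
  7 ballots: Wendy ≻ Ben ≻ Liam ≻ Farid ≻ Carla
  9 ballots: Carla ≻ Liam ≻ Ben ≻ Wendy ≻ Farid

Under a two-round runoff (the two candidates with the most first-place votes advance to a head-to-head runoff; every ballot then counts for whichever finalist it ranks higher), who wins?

Round 1 first-place votes: Wendy 12, Carla 17, Farid 0, Ben 0, Liam 7. Carla and Wendy advance.
Runoff: Carla is ranked above Wendy on 17 ballots, Wendy above Carla on 19.

Wendy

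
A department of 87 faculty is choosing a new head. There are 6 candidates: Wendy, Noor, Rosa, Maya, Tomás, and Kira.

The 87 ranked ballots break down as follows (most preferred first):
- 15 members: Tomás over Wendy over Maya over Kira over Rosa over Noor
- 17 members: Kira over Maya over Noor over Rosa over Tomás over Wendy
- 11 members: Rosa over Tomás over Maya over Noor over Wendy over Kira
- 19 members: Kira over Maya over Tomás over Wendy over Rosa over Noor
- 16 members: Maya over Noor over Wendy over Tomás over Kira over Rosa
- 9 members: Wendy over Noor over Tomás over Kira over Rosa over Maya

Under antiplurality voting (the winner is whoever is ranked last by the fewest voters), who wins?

Last-place votes: Wendy 17, Noor 34, Rosa 16, Maya 9, Tomás 0, Kira 11.

Tomás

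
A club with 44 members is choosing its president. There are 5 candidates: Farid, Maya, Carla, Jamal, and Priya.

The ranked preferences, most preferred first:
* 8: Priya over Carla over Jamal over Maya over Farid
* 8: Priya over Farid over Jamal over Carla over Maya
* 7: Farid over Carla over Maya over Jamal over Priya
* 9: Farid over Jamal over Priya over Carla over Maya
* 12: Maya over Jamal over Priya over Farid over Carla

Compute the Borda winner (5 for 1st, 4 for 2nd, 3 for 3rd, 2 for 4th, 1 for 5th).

Priya

Farid: 8×1 + 8×4 + 7×5 + 9×5 + 12×2 = 144
Maya: 8×2 + 8×1 + 7×3 + 9×1 + 12×5 = 114
Carla: 8×4 + 8×2 + 7×4 + 9×2 + 12×1 = 106
Jamal: 8×3 + 8×3 + 7×2 + 9×4 + 12×4 = 146
Priya: 8×5 + 8×5 + 7×1 + 9×3 + 12×3 = 150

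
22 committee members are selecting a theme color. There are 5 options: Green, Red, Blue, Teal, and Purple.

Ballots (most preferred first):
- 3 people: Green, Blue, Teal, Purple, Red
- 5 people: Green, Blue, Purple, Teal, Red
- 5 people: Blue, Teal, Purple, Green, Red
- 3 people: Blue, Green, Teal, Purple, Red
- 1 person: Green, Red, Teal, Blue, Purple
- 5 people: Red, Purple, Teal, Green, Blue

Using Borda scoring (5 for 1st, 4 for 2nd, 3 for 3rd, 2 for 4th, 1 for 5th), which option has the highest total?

Blue

Green: 3×5 + 5×5 + 5×2 + 3×4 + 1×5 + 5×2 = 77
Red: 3×1 + 5×1 + 5×1 + 3×1 + 1×4 + 5×5 = 45
Blue: 3×4 + 5×4 + 5×5 + 3×5 + 1×2 + 5×1 = 79
Teal: 3×3 + 5×2 + 5×4 + 3×3 + 1×3 + 5×3 = 66
Purple: 3×2 + 5×3 + 5×3 + 3×2 + 1×1 + 5×4 = 63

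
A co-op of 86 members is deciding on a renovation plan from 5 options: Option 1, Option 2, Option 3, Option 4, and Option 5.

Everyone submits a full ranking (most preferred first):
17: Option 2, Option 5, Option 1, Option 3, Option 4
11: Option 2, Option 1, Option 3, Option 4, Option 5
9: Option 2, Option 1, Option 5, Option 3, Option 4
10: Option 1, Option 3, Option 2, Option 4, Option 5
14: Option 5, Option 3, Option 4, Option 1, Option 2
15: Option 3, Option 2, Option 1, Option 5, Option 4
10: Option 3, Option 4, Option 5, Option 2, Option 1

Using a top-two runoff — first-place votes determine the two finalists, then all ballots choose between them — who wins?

Option 3

Round 1 first-place votes: Option 1 10, Option 2 37, Option 3 25, Option 4 0, Option 5 14. Option 2 and Option 3 advance.
Runoff: Option 2 is ranked above Option 3 on 37 ballots, Option 3 above Option 2 on 49.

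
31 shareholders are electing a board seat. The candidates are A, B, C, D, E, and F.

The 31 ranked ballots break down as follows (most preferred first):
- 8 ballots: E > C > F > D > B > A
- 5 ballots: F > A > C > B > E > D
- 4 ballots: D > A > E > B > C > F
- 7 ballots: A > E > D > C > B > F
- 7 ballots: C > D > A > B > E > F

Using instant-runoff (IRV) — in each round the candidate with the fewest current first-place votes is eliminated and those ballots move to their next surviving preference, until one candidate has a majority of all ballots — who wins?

Round 1: A 7, B 0, C 7, D 4, E 8, F 5. B eliminated.
Round 2: A 7, C 7, D 4, E 8, F 5. D eliminated.
Round 3: A 11, C 7, E 8, F 5. F eliminated.
Round 4: A 16, C 7, E 8. A has a majority (≥16).

A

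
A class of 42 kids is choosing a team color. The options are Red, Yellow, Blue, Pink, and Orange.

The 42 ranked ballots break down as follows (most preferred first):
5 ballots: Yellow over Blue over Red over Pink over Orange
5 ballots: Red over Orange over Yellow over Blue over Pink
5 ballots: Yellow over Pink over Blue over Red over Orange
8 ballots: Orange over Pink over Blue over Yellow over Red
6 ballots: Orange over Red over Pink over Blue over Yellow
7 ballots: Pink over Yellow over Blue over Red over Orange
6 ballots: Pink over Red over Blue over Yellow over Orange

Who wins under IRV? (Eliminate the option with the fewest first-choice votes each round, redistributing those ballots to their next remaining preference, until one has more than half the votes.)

Pink

Round 1: Red 5, Yellow 10, Blue 0, Pink 13, Orange 14. Blue eliminated.
Round 2: Red 5, Yellow 10, Pink 13, Orange 14. Red eliminated.
Round 3: Yellow 10, Pink 13, Orange 19. Yellow eliminated.
Round 4: Pink 23, Orange 19. Pink has a majority (≥22).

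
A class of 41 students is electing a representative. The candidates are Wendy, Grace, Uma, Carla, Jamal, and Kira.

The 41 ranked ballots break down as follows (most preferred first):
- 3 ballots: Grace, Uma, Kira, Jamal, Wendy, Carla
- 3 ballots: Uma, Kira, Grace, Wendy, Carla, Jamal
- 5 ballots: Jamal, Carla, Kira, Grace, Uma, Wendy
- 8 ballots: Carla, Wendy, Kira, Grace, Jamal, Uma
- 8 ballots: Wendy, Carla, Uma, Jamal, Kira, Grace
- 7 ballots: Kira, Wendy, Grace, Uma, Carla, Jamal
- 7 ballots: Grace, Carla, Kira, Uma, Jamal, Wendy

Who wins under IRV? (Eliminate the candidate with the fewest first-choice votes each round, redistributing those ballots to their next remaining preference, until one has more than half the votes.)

Carla

Round 1: Wendy 8, Grace 10, Uma 3, Carla 8, Jamal 5, Kira 7. Uma eliminated.
Round 2: Wendy 8, Grace 10, Carla 8, Jamal 5, Kira 10. Jamal eliminated.
Round 3: Wendy 8, Grace 10, Carla 13, Kira 10. Wendy eliminated.
Round 4: Grace 10, Carla 21, Kira 10. Carla has a majority (≥21).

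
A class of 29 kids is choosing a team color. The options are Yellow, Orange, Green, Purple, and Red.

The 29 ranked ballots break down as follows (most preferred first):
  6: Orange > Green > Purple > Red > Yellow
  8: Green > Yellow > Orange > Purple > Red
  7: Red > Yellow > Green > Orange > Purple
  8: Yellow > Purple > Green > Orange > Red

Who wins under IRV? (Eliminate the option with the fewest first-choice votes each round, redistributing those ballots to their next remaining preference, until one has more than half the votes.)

Yellow

Round 1: Yellow 8, Orange 6, Green 8, Purple 0, Red 7. Purple eliminated.
Round 2: Yellow 8, Orange 6, Green 8, Red 7. Orange eliminated.
Round 3: Yellow 8, Green 14, Red 7. Red eliminated.
Round 4: Yellow 15, Green 14. Yellow has a majority (≥15).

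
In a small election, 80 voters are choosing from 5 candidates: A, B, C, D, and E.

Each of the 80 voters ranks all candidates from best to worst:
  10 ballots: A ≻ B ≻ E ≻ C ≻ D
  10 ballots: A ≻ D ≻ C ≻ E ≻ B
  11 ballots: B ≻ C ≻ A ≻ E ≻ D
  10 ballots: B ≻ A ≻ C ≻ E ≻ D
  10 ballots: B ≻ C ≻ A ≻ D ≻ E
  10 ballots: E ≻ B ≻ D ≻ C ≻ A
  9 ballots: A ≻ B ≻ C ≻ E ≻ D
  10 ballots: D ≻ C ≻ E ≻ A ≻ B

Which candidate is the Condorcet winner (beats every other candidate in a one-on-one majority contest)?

B vs A: 41–39
B vs C: 60–20
B vs D: 60–20
B vs E: 50–30
B beats every other candidate.

B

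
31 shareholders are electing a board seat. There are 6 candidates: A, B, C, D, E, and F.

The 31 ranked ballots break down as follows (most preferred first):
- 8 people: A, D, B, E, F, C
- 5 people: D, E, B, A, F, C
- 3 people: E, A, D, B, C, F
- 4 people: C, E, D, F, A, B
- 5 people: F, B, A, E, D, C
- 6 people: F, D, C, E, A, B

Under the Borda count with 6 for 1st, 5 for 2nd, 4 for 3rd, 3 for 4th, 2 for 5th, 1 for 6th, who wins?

D

A: 8×6 + 5×3 + 3×5 + 4×2 + 5×4 + 6×2 = 118
B: 8×4 + 5×4 + 3×3 + 4×1 + 5×5 + 6×1 = 96
C: 8×1 + 5×1 + 3×2 + 4×6 + 5×1 + 6×4 = 72
D: 8×5 + 5×6 + 3×4 + 4×4 + 5×2 + 6×5 = 138
E: 8×3 + 5×5 + 3×6 + 4×5 + 5×3 + 6×3 = 120
F: 8×2 + 5×2 + 3×1 + 4×3 + 5×6 + 6×6 = 107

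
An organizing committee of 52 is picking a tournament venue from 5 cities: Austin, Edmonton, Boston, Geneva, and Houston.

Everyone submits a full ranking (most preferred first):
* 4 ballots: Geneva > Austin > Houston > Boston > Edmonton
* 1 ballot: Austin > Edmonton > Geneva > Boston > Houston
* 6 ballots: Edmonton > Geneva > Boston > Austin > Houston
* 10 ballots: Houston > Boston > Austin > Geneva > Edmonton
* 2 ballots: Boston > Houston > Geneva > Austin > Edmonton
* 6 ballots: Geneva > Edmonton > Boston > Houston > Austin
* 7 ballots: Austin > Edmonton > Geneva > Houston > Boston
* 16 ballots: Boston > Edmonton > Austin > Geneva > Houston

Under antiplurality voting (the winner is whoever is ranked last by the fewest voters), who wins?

Geneva

Last-place votes: Austin 6, Edmonton 16, Boston 7, Geneva 0, Houston 23.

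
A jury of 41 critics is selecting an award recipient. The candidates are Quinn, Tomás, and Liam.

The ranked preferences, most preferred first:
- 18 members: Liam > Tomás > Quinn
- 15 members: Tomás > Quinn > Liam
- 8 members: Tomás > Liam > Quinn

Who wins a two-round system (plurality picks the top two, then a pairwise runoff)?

Round 1 first-place votes: Quinn 0, Tomás 23, Liam 18. Tomás and Liam advance.
Runoff: Tomás is ranked above Liam on 23 ballots, Liam above Tomás on 18.

Tomás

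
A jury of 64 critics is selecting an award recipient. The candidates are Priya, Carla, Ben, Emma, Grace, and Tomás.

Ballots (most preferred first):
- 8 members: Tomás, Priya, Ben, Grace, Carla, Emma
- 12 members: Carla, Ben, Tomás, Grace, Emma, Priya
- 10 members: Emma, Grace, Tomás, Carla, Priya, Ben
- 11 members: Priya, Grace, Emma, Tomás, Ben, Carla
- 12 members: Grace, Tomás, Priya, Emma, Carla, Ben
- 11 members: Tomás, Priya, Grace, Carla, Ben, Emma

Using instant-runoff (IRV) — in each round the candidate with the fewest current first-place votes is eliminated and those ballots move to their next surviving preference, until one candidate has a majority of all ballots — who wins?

Grace

Round 1: Priya 11, Carla 12, Ben 0, Emma 10, Grace 12, Tomás 19. Ben eliminated.
Round 2: Priya 11, Carla 12, Emma 10, Grace 12, Tomás 19. Emma eliminated.
Round 3: Priya 11, Carla 12, Grace 22, Tomás 19. Priya eliminated.
Round 4: Carla 12, Grace 33, Tomás 19. Grace has a majority (≥33).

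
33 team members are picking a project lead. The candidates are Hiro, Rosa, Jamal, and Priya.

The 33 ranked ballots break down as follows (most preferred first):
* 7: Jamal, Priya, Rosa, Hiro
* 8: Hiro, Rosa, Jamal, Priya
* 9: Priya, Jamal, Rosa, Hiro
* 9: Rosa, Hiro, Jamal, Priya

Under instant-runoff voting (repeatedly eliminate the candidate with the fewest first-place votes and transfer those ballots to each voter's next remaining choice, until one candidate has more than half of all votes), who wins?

Round 1: Hiro 8, Rosa 9, Jamal 7, Priya 9. Jamal eliminated.
Round 2: Hiro 8, Rosa 9, Priya 16. Hiro eliminated.
Round 3: Rosa 17, Priya 16. Rosa has a majority (≥17).

Rosa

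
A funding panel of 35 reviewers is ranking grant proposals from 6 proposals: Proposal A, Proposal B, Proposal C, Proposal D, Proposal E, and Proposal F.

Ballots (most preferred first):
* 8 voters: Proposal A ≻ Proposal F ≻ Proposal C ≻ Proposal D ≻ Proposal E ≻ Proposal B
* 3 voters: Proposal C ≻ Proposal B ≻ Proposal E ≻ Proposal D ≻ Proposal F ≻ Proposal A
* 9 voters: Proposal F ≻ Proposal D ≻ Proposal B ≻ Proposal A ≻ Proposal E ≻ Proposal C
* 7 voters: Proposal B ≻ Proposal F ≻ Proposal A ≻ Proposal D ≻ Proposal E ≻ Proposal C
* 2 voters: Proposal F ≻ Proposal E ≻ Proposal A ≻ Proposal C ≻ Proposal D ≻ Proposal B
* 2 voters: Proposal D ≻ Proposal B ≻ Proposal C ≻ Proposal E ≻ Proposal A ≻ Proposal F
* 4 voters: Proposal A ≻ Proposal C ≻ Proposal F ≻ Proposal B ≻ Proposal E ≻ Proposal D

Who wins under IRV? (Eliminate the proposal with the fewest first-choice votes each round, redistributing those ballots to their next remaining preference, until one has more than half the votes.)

Round 1: Proposal A 12, Proposal B 7, Proposal C 3, Proposal D 2, Proposal E 0, Proposal F 11. Proposal E eliminated.
Round 2: Proposal A 12, Proposal B 7, Proposal C 3, Proposal D 2, Proposal F 11. Proposal D eliminated.
Round 3: Proposal A 12, Proposal B 9, Proposal C 3, Proposal F 11. Proposal C eliminated.
Round 4: Proposal A 12, Proposal B 12, Proposal F 11. Proposal F eliminated.
Round 5: Proposal A 14, Proposal B 21. Proposal B has a majority (≥18).

Proposal B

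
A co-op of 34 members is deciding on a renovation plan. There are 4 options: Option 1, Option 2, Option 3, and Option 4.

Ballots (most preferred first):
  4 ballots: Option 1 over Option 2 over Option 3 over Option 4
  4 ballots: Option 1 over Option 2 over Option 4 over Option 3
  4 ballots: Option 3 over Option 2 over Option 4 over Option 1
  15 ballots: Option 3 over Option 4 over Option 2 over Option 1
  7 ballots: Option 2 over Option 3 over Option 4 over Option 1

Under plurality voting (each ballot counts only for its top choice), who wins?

First-place votes: Option 1 8, Option 2 7, Option 3 19, Option 4 0.

Option 3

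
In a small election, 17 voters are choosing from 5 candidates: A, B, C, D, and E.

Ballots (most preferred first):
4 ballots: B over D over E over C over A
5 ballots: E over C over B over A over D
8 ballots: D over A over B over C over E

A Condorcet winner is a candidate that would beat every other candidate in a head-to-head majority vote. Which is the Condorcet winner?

B

B vs A: 9–8
B vs C: 12–5
B vs D: 9–8
B vs E: 12–5
B beats every other candidate.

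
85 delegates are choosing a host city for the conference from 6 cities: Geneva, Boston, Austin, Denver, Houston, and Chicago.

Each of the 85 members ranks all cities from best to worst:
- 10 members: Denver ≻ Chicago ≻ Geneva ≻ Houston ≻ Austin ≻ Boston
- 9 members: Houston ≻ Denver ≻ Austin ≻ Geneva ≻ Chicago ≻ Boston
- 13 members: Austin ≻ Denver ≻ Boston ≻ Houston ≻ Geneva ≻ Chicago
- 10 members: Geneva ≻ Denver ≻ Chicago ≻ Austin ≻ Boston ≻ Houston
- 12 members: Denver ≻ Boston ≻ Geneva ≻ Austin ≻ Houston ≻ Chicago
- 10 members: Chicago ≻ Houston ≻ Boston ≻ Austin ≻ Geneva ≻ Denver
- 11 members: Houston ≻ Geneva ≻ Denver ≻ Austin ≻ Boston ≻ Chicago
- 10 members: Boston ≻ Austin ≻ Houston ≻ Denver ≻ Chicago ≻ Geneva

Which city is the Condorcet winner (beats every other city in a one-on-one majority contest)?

Denver vs Geneva: 54–31
Denver vs Boston: 65–20
Denver vs Austin: 52–33
Denver vs Houston: 45–40
Denver vs Chicago: 75–10
Denver beats every other city.

Denver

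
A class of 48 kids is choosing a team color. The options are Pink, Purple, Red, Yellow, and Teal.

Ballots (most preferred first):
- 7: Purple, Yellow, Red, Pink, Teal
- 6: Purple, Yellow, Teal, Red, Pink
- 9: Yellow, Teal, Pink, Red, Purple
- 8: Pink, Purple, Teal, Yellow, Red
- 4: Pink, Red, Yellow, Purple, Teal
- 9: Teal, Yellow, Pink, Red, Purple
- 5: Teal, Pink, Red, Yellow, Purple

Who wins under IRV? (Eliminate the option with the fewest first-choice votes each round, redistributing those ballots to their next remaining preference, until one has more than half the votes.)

Purple

Round 1: Pink 12, Purple 13, Red 0, Yellow 9, Teal 14. Red eliminated.
Round 2: Pink 12, Purple 13, Yellow 9, Teal 14. Yellow eliminated.
Round 3: Pink 12, Purple 13, Teal 23. Pink eliminated.
Round 4: Purple 25, Teal 23. Purple has a majority (≥25).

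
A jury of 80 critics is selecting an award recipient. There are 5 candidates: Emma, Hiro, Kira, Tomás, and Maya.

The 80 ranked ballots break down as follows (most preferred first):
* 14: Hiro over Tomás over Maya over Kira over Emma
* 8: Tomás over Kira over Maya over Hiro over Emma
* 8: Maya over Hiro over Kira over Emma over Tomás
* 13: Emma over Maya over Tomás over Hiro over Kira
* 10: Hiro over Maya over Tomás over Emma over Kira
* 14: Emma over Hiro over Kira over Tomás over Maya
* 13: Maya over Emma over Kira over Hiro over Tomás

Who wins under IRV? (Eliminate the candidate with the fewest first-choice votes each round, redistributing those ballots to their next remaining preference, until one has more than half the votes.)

Maya

Round 1: Emma 27, Hiro 24, Kira 0, Tomás 8, Maya 21. Kira eliminated.
Round 2: Emma 27, Hiro 24, Tomás 8, Maya 21. Tomás eliminated.
Round 3: Emma 27, Hiro 24, Maya 29. Hiro eliminated.
Round 4: Emma 27, Maya 53. Maya has a majority (≥41).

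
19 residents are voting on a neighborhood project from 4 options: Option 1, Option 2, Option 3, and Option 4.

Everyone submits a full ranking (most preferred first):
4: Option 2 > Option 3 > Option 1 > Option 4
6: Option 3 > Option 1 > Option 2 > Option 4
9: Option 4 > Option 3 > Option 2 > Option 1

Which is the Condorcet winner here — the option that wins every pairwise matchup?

Option 3 vs Option 1: 19–0
Option 3 vs Option 2: 15–4
Option 3 vs Option 4: 10–9
Option 3 beats every other option.

Option 3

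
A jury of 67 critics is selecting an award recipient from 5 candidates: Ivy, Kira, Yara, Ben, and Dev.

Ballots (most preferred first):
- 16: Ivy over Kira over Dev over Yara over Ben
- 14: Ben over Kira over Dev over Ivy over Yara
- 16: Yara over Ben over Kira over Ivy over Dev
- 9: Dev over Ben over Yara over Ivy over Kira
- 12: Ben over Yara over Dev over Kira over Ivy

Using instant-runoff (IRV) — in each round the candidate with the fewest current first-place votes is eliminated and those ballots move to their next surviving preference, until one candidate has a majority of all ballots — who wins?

Round 1: Ivy 16, Kira 0, Yara 16, Ben 26, Dev 9. Kira eliminated.
Round 2: Ivy 16, Yara 16, Ben 26, Dev 9. Dev eliminated.
Round 3: Ivy 16, Yara 16, Ben 35. Ben has a majority (≥34).

Ben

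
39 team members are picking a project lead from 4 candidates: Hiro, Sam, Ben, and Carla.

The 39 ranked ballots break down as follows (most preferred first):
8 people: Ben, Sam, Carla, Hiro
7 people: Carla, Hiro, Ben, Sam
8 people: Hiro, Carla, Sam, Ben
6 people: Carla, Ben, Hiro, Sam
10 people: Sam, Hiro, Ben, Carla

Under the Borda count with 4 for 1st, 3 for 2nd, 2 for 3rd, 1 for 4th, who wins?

Hiro

Hiro: 8×1 + 7×3 + 8×4 + 6×2 + 10×3 = 103
Sam: 8×3 + 7×1 + 8×2 + 6×1 + 10×4 = 93
Ben: 8×4 + 7×2 + 8×1 + 6×3 + 10×2 = 92
Carla: 8×2 + 7×4 + 8×3 + 6×4 + 10×1 = 102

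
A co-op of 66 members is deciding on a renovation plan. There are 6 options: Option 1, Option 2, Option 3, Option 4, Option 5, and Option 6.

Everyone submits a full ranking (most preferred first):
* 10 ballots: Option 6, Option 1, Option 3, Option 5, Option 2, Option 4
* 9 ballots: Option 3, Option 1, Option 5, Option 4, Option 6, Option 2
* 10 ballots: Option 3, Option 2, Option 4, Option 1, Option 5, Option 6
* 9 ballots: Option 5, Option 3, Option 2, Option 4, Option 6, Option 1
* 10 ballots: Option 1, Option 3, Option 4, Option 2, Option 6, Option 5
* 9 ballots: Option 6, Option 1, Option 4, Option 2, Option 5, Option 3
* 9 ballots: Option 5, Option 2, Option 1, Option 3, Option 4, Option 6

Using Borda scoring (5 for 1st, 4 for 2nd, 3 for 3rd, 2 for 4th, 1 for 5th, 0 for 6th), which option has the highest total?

Option 1: 10×4 + 9×4 + 10×2 + 9×0 + 10×5 + 9×4 + 9×3 = 209
Option 2: 10×1 + 9×0 + 10×4 + 9×3 + 10×2 + 9×2 + 9×4 = 151
Option 3: 10×3 + 9×5 + 10×5 + 9×4 + 10×4 + 9×0 + 9×2 = 219
Option 4: 10×0 + 9×2 + 10×3 + 9×2 + 10×3 + 9×3 + 9×1 = 132
Option 5: 10×2 + 9×3 + 10×1 + 9×5 + 10×0 + 9×1 + 9×5 = 156
Option 6: 10×5 + 9×1 + 10×0 + 9×1 + 10×1 + 9×5 + 9×0 = 123

Option 3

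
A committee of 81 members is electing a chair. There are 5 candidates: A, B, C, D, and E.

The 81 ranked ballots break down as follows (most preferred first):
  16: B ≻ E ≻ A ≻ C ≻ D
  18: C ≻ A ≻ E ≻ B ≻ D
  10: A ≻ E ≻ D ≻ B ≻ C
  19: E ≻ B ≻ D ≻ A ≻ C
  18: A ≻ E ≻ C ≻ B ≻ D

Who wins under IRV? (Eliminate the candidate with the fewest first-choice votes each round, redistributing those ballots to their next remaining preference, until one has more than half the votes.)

Round 1: A 28, B 16, C 18, D 0, E 19. D eliminated.
Round 2: A 28, B 16, C 18, E 19. B eliminated.
Round 3: A 28, C 18, E 35. C eliminated.
Round 4: A 46, E 35. A has a majority (≥41).

A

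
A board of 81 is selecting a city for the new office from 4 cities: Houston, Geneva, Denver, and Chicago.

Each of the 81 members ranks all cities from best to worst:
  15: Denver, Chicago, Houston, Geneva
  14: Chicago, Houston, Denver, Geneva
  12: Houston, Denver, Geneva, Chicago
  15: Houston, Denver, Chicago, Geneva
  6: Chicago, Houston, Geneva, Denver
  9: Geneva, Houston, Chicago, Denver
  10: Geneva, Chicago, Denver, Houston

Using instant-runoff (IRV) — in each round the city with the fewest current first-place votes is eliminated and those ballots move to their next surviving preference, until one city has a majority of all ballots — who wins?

Round 1: Houston 27, Geneva 19, Denver 15, Chicago 20. Denver eliminated.
Round 2: Houston 27, Geneva 19, Chicago 35. Geneva eliminated.
Round 3: Houston 36, Chicago 45. Chicago has a majority (≥41).

Chicago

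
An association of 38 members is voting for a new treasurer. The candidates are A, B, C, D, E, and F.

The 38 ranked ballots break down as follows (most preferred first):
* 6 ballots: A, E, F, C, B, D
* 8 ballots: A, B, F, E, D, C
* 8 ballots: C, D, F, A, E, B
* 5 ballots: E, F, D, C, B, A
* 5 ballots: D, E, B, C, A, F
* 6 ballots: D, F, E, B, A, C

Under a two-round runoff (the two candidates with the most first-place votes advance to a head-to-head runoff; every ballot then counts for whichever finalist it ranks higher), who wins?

D

Round 1 first-place votes: A 14, B 0, C 8, D 11, E 5, F 0. A and D advance.
Runoff: A is ranked above D on 14 ballots, D above A on 24.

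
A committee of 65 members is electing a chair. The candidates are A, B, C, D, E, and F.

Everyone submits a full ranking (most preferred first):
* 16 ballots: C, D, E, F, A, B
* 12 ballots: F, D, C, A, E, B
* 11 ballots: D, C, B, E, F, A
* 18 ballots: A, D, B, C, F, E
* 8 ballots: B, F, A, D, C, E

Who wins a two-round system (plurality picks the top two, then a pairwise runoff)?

Round 1 first-place votes: A 18, B 8, C 16, D 11, E 0, F 12. A and C advance.
Runoff: A is ranked above C on 26 ballots, C above A on 39.

C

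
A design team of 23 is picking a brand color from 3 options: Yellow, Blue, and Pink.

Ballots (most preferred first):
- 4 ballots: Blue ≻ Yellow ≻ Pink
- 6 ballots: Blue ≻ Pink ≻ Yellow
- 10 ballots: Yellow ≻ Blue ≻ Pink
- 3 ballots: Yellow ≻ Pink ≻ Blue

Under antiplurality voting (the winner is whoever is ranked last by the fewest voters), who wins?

Last-place votes: Yellow 6, Blue 3, Pink 14.

Blue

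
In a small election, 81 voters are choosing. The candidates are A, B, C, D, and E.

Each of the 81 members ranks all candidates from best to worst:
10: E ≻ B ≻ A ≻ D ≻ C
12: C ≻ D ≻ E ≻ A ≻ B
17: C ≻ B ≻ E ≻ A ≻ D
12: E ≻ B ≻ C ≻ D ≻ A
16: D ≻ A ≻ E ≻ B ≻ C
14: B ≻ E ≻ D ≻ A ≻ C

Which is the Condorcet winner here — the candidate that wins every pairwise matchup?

E

E vs A: 65–16
E vs B: 50–31
E vs C: 52–29
E vs D: 53–28
E beats every other candidate.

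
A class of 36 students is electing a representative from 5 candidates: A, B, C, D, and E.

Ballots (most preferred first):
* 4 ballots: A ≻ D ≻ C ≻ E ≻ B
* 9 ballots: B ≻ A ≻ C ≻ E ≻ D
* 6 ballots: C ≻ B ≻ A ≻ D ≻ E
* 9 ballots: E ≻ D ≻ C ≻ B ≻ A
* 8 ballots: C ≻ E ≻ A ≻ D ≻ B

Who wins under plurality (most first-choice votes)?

C

First-place votes: A 4, B 9, C 14, D 0, E 9.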